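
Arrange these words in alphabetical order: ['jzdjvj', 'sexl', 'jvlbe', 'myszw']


Compare strings character by character (the first differing letter decides):
  'jvlbe' < 'jzdjvj' since 'v' < 'z' at position 2
  'jzdjvj' < 'myszw' since 'j' < 'm' at position 1
  'myszw' < 'sexl' since 'm' < 's' at position 1
Chaining these comparisons gives the alphabetical order.
Final answer: ['jvlbe', 'jzdjvj', 'myszw', 'sexl']


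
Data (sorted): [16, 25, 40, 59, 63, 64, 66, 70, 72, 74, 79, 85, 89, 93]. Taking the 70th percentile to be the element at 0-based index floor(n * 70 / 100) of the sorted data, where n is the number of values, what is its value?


The dataset has n = 14 elements.
Index = floor(14 * 70 / 100) = floor(980 / 100) = floor(9.8) = 9
Counting from index 0 in the sorted data, the element at index 9 is 74.
Final answer: 74


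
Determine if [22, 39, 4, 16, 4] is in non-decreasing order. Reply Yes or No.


Check consecutive pairs:
  22 <= 39? True
  39 <= 4? False
  4 <= 16? True
  16 <= 4? False
2 consecutive pair(s) are out of order, so the list is not sorted.
Final answer: No


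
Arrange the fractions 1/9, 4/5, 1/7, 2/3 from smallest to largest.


Convert to decimal for comparison:
  1/9 = 0.1111
  4/5 = 0.8
  1/7 = 0.1429
  2/3 = 0.6667
Decimals in increasing order: 0.1111 < 0.1429 < 0.6667 < 0.8
Writing each back as its fraction gives the sorted order.
Final answer: 1/9, 1/7, 2/3, 4/5


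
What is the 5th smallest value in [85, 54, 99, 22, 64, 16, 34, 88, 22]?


Sort ascending: [16, 22, 22, 34, 54, 64, 85, 88, 99]
The 5th element (1-indexed) is at index 4.
Value = 54
Final answer: 54


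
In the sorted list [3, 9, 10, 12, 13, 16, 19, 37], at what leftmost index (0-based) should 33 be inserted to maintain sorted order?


List is sorted: [3, 9, 10, 12, 13, 16, 19, 37]
We need the leftmost position where 33 can be inserted, i.e. the first index whose element is >= 33 (or the end of the list if none is).
Binary search with low=0, high=8 (0-based indices):
  low=0, high=8, mid=4: a[4]=13 < 33, so low = 5
  low=5, high=8, mid=6: a[6]=19 < 33, so low = 7
  low=7, high=8, mid=7: a[7]=37 >= 33, so high = 7
Now low = high = 7, so the insertion index is 7.
Final answer: 7


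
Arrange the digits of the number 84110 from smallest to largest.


The number 84110 has digits: 8, 4, 1, 1, 0
Sorted: 0, 1, 1, 4, 8
Joining the sorted digits gives the result.
Final answer: 01148


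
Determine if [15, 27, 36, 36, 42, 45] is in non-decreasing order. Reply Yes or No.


Check consecutive pairs:
  15 <= 27? True
  27 <= 36? True
  36 <= 36? True
  36 <= 42? True
  42 <= 45? True
Every consecutive pair is in order, so the list is non-decreasing.
Final answer: Yes


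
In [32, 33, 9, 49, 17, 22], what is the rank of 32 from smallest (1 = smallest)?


Sort ascending: [9, 17, 22, 32, 33, 49]
Find 32 in the sorted list.
32 is at position 4 (1-indexed).
Final answer: 4


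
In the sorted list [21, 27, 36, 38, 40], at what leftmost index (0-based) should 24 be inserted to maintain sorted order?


List is sorted: [21, 27, 36, 38, 40]
We need the leftmost position where 24 can be inserted, i.e. the first index whose element is >= 24 (or the end of the list if none is).
Binary search with low=0, high=5 (0-based indices):
  low=0, high=5, mid=2: a[2]=36 >= 24, so high = 2
  low=0, high=2, mid=1: a[1]=27 >= 24, so high = 1
  low=0, high=1, mid=0: a[0]=21 < 24, so low = 1
Now low = high = 1, so the insertion index is 1.
Final answer: 1


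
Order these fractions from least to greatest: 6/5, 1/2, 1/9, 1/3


Convert to decimal for comparison:
  6/5 = 1.2
  1/2 = 0.5
  1/9 = 0.1111
  1/3 = 0.3333
Decimals in increasing order: 0.1111 < 0.3333 < 0.5 < 1.2
Writing each back as its fraction gives the sorted order.
Final answer: 1/9, 1/3, 1/2, 6/5


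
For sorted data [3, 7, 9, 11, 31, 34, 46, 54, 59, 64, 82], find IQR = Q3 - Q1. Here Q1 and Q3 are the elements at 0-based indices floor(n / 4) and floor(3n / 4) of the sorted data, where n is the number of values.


The data has n = 11 elements.
Q1 index = floor(11 / 4) = floor(2.75) = 2; Q3 index = floor(3 * 11 / 4) = floor(8.25) = 8
Q1 = element at index 2 = 9
Q3 = element at index 8 = 59
IQR = 59 - 9 = 50
Final answer: 50


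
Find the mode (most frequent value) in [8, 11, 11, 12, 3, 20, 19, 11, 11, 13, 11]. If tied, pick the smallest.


Count the frequency of each value:
  3 appears 1 time(s)
  8 appears 1 time(s)
  11 appears 5 time(s)
  12 appears 1 time(s)
  13 appears 1 time(s)
  19 appears 1 time(s)
  20 appears 1 time(s)
Maximum frequency is 5.
Only 11 reaches that frequency, so it is the mode.
Final answer: 11


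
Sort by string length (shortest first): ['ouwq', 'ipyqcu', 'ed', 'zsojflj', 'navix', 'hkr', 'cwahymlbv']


Compute lengths:
  'ouwq' has length 4
  'ipyqcu' has length 6
  'ed' has length 2
  'zsojflj' has length 7
  'navix' has length 5
  'hkr' has length 3
  'cwahymlbv' has length 9
Lengths in increasing order: 2 < 3 < 4 < 5 < 6 < 7 < 9
Listing the words in that order gives the answer.
Final answer: ['ed', 'hkr', 'ouwq', 'navix', 'ipyqcu', 'zsojflj', 'cwahymlbv']


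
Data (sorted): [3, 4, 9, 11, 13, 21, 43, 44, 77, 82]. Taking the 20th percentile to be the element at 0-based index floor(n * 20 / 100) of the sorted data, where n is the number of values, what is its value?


The dataset has n = 10 elements.
Index = floor(10 * 20 / 100) = floor(200 / 100) = floor(2) = 2
Counting from index 0 in the sorted data, the element at index 2 is 9.
Final answer: 9


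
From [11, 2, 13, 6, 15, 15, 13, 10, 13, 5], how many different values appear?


List all unique values:
Distinct values: [2, 5, 6, 10, 11, 13, 15]
Count = 7
Final answer: 7


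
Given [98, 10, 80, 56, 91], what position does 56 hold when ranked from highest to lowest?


Sort descending: [98, 91, 80, 56, 10]
Find 56 in the sorted list.
56 is at position 4.
Final answer: 4


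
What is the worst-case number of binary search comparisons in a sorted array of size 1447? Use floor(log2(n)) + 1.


Binary search halves the search space each step.
Maximum comparisons = floor(log2(1447)) + 1
log2(1447) = 10.4988
floor(log2(1447)) = 10, so 10 + 1 = 11
Final answer: 11


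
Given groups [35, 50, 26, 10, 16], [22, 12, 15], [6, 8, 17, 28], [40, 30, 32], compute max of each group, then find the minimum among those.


Find max of each group:
  Group 1: [35, 50, 26, 10, 16] -> max = 50
  Group 2: [22, 12, 15] -> max = 22
  Group 3: [6, 8, 17, 28] -> max = 28
  Group 4: [40, 30, 32] -> max = 40
Maxes: [50, 22, 28, 40]
Minimum of maxes = 22
Final answer: 22


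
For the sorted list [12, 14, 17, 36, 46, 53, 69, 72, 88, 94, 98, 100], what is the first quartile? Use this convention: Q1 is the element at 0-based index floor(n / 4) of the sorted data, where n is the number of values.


The list has n = 12 elements.
Q1 index = floor(12 / 4) = floor(3) = 3
Counting from index 0 in the sorted data, the element at index 3 is 36.
Final answer: 36


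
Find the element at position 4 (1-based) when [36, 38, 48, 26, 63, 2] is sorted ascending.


Sort ascending: [2, 26, 36, 38, 48, 63]
The 4th element (1-indexed) is at index 3.
Value = 38
Final answer: 38


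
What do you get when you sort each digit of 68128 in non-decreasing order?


The number 68128 has digits: 6, 8, 1, 2, 8
Sorted: 1, 2, 6, 8, 8
Joining the sorted digits gives the result.
Final answer: 12688


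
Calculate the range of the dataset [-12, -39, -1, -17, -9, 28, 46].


Maximum value: 46
Minimum value: -39
Range = 46 - (-39) = 85
Final answer: 85


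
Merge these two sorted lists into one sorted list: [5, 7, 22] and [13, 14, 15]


List A: [5, 7, 22]
List B: [13, 14, 15]
Repeatedly compare the front elements and take the smaller:
  5 vs 13 -> take 5
  7 vs 13 -> take 7
  22 vs 13 -> take 13
  22 vs 14 -> take 14
  22 vs 15 -> take 15
  B is exhausted; append the rest of A: [22]
Final answer: [5, 7, 13, 14, 15, 22]


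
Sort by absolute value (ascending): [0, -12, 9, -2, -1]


Compute absolute values:
  |0| = 0
  |-12| = 12
  |9| = 9
  |-2| = 2
  |-1| = 1
Absolute values in increasing order: 0 < 1 < 2 < 9 < 12
Listing the original numbers in that order gives the answer.
Final answer: [0, -1, -2, 9, -12]


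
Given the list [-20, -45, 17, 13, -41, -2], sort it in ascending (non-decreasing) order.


Original list: [-20, -45, 17, 13, -41, -2]
Repeatedly take the smallest remaining element:
  Remaining [-20, -45, 17, 13, -41, -2] -> smallest is -45
  Remaining [-20, 17, 13, -41, -2] -> smallest is -41
  Remaining [-20, 17, 13, -2] -> smallest is -20
  Remaining [17, 13, -2] -> smallest is -2
  Remaining [17, 13] -> smallest is 13
  Remaining [17] -> smallest is 17
Collecting the picks in order gives the sorted list.
Final answer: [-45, -41, -20, -2, 13, 17]


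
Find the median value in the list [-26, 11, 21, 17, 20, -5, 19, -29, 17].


First, sort the list: [-29, -26, -5, 11, 17, 17, 19, 20, 21]
The list has 9 elements (odd count).
The middle index is 4 (0-based), and the element there is 17.
Final answer: 17


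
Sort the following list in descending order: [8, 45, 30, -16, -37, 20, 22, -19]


Original list: [8, 45, 30, -16, -37, 20, 22, -19]
Repeatedly take the largest remaining element:
  Remaining [8, 45, 30, -16, -37, 20, 22, -19] -> largest is 45
  Remaining [8, 30, -16, -37, 20, 22, -19] -> largest is 30
  Remaining [8, -16, -37, 20, 22, -19] -> largest is 22
  Remaining [8, -16, -37, 20, -19] -> largest is 20
  Remaining [8, -16, -37, -19] -> largest is 8
  Remaining [-16, -37, -19] -> largest is -16
  Remaining [-37, -19] -> largest is -19
  Remaining [-37] -> largest is -37
Collecting the picks in order gives the descending list.
Final answer: [45, 30, 22, 20, 8, -16, -19, -37]


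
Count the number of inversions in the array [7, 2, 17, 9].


For each element, count the later elements that are smaller than it:
  7 (index 0): smaller elements after it = [2] -> 1
  2 (index 1): smaller elements after it = [] -> 0
  17 (index 2): smaller elements after it = [9] -> 1
Total inversions = 1 + 0 + 1 = 2
Final answer: 2


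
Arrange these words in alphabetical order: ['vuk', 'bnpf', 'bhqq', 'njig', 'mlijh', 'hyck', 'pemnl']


Compare strings character by character (the first differing letter decides):
  'bhqq' < 'bnpf' since 'h' < 'n' at position 2
  'bnpf' < 'hyck' since 'b' < 'h' at position 1
  'hyck' < 'mlijh' since 'h' < 'm' at position 1
  'mlijh' < 'njig' since 'm' < 'n' at position 1
  'njig' < 'pemnl' since 'n' < 'p' at position 1
  'pemnl' < 'vuk' since 'p' < 'v' at position 1
Chaining these comparisons gives the alphabetical order.
Final answer: ['bhqq', 'bnpf', 'hyck', 'mlijh', 'njig', 'pemnl', 'vuk']


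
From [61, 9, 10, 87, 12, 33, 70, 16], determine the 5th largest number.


Sort descending: [87, 70, 61, 33, 16, 12, 10, 9]
The 5th element (1-indexed) is at index 4.
Value = 16
Final answer: 16


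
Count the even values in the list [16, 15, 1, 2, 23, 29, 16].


Check each element:
  16 is even
  15 is odd
  1 is odd
  2 is even
  23 is odd
  29 is odd
  16 is even
Evens: [16, 2, 16]
Count of evens = 3
Final answer: 3


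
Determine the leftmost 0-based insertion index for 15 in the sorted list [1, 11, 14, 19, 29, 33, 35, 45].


List is sorted: [1, 11, 14, 19, 29, 33, 35, 45]
We need the leftmost position where 15 can be inserted, i.e. the first index whose element is >= 15 (or the end of the list if none is).
Binary search with low=0, high=8 (0-based indices):
  low=0, high=8, mid=4: a[4]=29 >= 15, so high = 4
  low=0, high=4, mid=2: a[2]=14 < 15, so low = 3
  low=3, high=4, mid=3: a[3]=19 >= 15, so high = 3
Now low = high = 3, so the insertion index is 3.
Final answer: 3


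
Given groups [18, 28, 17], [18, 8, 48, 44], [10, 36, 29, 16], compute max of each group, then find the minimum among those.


Find max of each group:
  Group 1: [18, 28, 17] -> max = 28
  Group 2: [18, 8, 48, 44] -> max = 48
  Group 3: [10, 36, 29, 16] -> max = 36
Maxes: [28, 48, 36]
Minimum of maxes = 28
Final answer: 28


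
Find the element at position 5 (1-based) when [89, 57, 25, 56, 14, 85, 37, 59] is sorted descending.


Sort descending: [89, 85, 59, 57, 56, 37, 25, 14]
The 5th element (1-indexed) is at index 4.
Value = 56
Final answer: 56


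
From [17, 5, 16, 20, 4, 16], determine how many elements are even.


Check each element:
  17 is odd
  5 is odd
  16 is even
  20 is even
  4 is even
  16 is even
Evens: [16, 20, 4, 16]
Count of evens = 4
Final answer: 4


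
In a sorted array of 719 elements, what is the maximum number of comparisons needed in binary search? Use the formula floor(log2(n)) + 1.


Binary search halves the search space each step.
Maximum comparisons = floor(log2(719)) + 1
log2(719) = 9.4898
floor(log2(719)) = 9, so 9 + 1 = 10
Final answer: 10


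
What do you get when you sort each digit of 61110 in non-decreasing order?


The number 61110 has digits: 6, 1, 1, 1, 0
Sorted: 0, 1, 1, 1, 6
Joining the sorted digits gives the result.
Final answer: 01116


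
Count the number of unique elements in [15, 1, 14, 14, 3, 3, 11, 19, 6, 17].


List all unique values:
Distinct values: [1, 3, 6, 11, 14, 15, 17, 19]
Count = 8
Final answer: 8


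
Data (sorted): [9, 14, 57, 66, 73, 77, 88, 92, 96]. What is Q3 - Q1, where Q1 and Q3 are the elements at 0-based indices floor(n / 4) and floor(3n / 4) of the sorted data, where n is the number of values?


The data has n = 9 elements.
Q1 index = floor(9 / 4) = floor(2.25) = 2; Q3 index = floor(3 * 9 / 4) = floor(6.75) = 6
Q1 = element at index 2 = 57
Q3 = element at index 6 = 88
IQR = 88 - 57 = 31
Final answer: 31


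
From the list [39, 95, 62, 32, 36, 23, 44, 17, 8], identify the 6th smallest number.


Sort ascending: [8, 17, 23, 32, 36, 39, 44, 62, 95]
The 6th element (1-indexed) is at index 5.
Value = 39
Final answer: 39


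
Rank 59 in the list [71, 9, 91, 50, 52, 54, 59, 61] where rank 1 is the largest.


Sort descending: [91, 71, 61, 59, 54, 52, 50, 9]
Find 59 in the sorted list.
59 is at position 4.
Final answer: 4


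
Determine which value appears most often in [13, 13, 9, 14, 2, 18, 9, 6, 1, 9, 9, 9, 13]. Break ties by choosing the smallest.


Count the frequency of each value:
  1 appears 1 time(s)
  2 appears 1 time(s)
  6 appears 1 time(s)
  9 appears 5 time(s)
  13 appears 3 time(s)
  14 appears 1 time(s)
  18 appears 1 time(s)
Maximum frequency is 5.
Only 9 reaches that frequency, so it is the mode.
Final answer: 9


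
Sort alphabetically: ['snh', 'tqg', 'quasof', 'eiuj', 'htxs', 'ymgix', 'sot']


Compare strings character by character (the first differing letter decides):
  'eiuj' < 'htxs' since 'e' < 'h' at position 1
  'htxs' < 'quasof' since 'h' < 'q' at position 1
  'quasof' < 'snh' since 'q' < 's' at position 1
  'snh' < 'sot' since 'n' < 'o' at position 2
  'sot' < 'tqg' since 's' < 't' at position 1
  'tqg' < 'ymgix' since 't' < 'y' at position 1
Chaining these comparisons gives the alphabetical order.
Final answer: ['eiuj', 'htxs', 'quasof', 'snh', 'sot', 'tqg', 'ymgix']


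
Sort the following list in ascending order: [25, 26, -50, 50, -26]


Original list: [25, 26, -50, 50, -26]
Repeatedly take the smallest remaining element:
  Remaining [25, 26, -50, 50, -26] -> smallest is -50
  Remaining [25, 26, 50, -26] -> smallest is -26
  Remaining [25, 26, 50] -> smallest is 25
  Remaining [26, 50] -> smallest is 26
  Remaining [50] -> smallest is 50
Collecting the picks in order gives the sorted list.
Final answer: [-50, -26, 25, 26, 50]


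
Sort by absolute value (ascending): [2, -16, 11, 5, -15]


Compute absolute values:
  |2| = 2
  |-16| = 16
  |11| = 11
  |5| = 5
  |-15| = 15
Absolute values in increasing order: 2 < 5 < 11 < 15 < 16
Listing the original numbers in that order gives the answer.
Final answer: [2, 5, 11, -15, -16]


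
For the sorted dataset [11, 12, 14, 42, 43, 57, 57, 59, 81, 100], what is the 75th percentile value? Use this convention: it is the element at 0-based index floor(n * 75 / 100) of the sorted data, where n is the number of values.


The dataset has n = 10 elements.
Index = floor(10 * 75 / 100) = floor(750 / 100) = floor(7.5) = 7
Counting from index 0 in the sorted data, the element at index 7 is 59.
Final answer: 59


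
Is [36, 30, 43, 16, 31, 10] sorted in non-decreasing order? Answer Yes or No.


Check consecutive pairs:
  36 <= 30? False
  30 <= 43? True
  43 <= 16? False
  16 <= 31? True
  31 <= 10? False
3 consecutive pair(s) are out of order, so the list is not sorted.
Final answer: No


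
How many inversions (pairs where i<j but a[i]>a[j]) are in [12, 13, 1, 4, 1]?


For each element, count the later elements that are smaller than it:
  12 (index 0): smaller elements after it = [1, 4, 1] -> 3
  13 (index 1): smaller elements after it = [1, 4, 1] -> 3
  1 (index 2): smaller elements after it = [] -> 0
  4 (index 3): smaller elements after it = [1] -> 1
Total inversions = 3 + 3 + 0 + 1 = 7
Final answer: 7


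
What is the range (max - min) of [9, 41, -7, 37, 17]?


Maximum value: 41
Minimum value: -7
Range = 41 - (-7) = 48
Final answer: 48


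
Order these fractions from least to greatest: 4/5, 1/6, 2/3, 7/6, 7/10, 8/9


Convert to decimal for comparison:
  4/5 = 0.8
  1/6 = 0.1667
  2/3 = 0.6667
  7/6 = 1.1667
  7/10 = 0.7
  8/9 = 0.8889
Decimals in increasing order: 0.1667 < 0.6667 < 0.7 < 0.8 < 0.8889 < 1.1667
Writing each back as its fraction gives the sorted order.
Final answer: 1/6, 2/3, 7/10, 4/5, 8/9, 7/6


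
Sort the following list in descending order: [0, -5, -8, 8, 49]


Original list: [0, -5, -8, 8, 49]
Repeatedly take the largest remaining element:
  Remaining [0, -5, -8, 8, 49] -> largest is 49
  Remaining [0, -5, -8, 8] -> largest is 8
  Remaining [0, -5, -8] -> largest is 0
  Remaining [-5, -8] -> largest is -5
  Remaining [-8] -> largest is -8
Collecting the picks in order gives the descending list.
Final answer: [49, 8, 0, -5, -8]


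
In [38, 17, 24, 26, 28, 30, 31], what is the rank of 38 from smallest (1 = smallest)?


Sort ascending: [17, 24, 26, 28, 30, 31, 38]
Find 38 in the sorted list.
38 is at position 7 (1-indexed).
Final answer: 7


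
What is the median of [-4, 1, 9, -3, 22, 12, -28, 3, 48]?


First, sort the list: [-28, -4, -3, 1, 3, 9, 12, 22, 48]
The list has 9 elements (odd count).
The middle index is 4 (0-based), and the element there is 3.
Final answer: 3


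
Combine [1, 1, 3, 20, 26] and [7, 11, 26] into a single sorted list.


List A: [1, 1, 3, 20, 26]
List B: [7, 11, 26]
Repeatedly compare the front elements and take the smaller:
  1 vs 7 -> take 1
  1 vs 7 -> take 1
  3 vs 7 -> take 3
  20 vs 7 -> take 7
  20 vs 11 -> take 11
  20 vs 26 -> take 20
  26 vs 26 -> take 26
  A is exhausted; append the rest of B: [26]
Final answer: [1, 1, 3, 7, 11, 20, 26, 26]


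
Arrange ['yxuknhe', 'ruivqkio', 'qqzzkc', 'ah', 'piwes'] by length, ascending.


Compute lengths:
  'yxuknhe' has length 7
  'ruivqkio' has length 8
  'qqzzkc' has length 6
  'ah' has length 2
  'piwes' has length 5
Lengths in increasing order: 2 < 5 < 6 < 7 < 8
Listing the words in that order gives the answer.
Final answer: ['ah', 'piwes', 'qqzzkc', 'yxuknhe', 'ruivqkio']


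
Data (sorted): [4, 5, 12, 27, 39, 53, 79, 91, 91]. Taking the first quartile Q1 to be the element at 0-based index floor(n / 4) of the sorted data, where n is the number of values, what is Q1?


The list has n = 9 elements.
Q1 index = floor(9 / 4) = floor(2.25) = 2
Counting from index 0 in the sorted data, the element at index 2 is 12.
Final answer: 12


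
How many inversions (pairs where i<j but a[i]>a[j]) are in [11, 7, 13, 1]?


For each element, count the later elements that are smaller than it:
  11 (index 0): smaller elements after it = [7, 1] -> 2
  7 (index 1): smaller elements after it = [1] -> 1
  13 (index 2): smaller elements after it = [1] -> 1
Total inversions = 2 + 1 + 1 = 4
Final answer: 4


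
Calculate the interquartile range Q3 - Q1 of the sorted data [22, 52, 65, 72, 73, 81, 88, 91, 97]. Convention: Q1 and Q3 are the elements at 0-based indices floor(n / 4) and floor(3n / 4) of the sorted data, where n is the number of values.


The data has n = 9 elements.
Q1 index = floor(9 / 4) = floor(2.25) = 2; Q3 index = floor(3 * 9 / 4) = floor(6.75) = 6
Q1 = element at index 2 = 65
Q3 = element at index 6 = 88
IQR = 88 - 65 = 23
Final answer: 23


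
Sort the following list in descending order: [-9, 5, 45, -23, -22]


Original list: [-9, 5, 45, -23, -22]
Repeatedly take the largest remaining element:
  Remaining [-9, 5, 45, -23, -22] -> largest is 45
  Remaining [-9, 5, -23, -22] -> largest is 5
  Remaining [-9, -23, -22] -> largest is -9
  Remaining [-23, -22] -> largest is -22
  Remaining [-23] -> largest is -23
Collecting the picks in order gives the descending list.
Final answer: [45, 5, -9, -22, -23]


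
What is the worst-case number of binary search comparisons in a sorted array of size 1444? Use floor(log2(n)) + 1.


Binary search halves the search space each step.
Maximum comparisons = floor(log2(1444)) + 1
log2(1444) = 10.4959
floor(log2(1444)) = 10, so 10 + 1 = 11
Final answer: 11


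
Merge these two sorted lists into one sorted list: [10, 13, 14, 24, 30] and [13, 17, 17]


List A: [10, 13, 14, 24, 30]
List B: [13, 17, 17]
Repeatedly compare the front elements and take the smaller:
  10 vs 13 -> take 10
  13 vs 13 -> take 13
  14 vs 13 -> take 13
  14 vs 17 -> take 14
  24 vs 17 -> take 17
  24 vs 17 -> take 17
  B is exhausted; append the rest of A: [24, 30]
Final answer: [10, 13, 13, 14, 17, 17, 24, 30]


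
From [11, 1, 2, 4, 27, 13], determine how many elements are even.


Check each element:
  11 is odd
  1 is odd
  2 is even
  4 is even
  27 is odd
  13 is odd
Evens: [2, 4]
Count of evens = 2
Final answer: 2


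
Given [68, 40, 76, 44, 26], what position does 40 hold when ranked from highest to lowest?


Sort descending: [76, 68, 44, 40, 26]
Find 40 in the sorted list.
40 is at position 4.
Final answer: 4


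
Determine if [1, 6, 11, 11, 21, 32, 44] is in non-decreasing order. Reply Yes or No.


Check consecutive pairs:
  1 <= 6? True
  6 <= 11? True
  11 <= 11? True
  11 <= 21? True
  21 <= 32? True
  32 <= 44? True
Every consecutive pair is in order, so the list is non-decreasing.
Final answer: Yes


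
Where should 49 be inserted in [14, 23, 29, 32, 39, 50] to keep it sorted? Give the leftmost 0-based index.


List is sorted: [14, 23, 29, 32, 39, 50]
We need the leftmost position where 49 can be inserted, i.e. the first index whose element is >= 49 (or the end of the list if none is).
Binary search with low=0, high=6 (0-based indices):
  low=0, high=6, mid=3: a[3]=32 < 49, so low = 4
  low=4, high=6, mid=5: a[5]=50 >= 49, so high = 5
  low=4, high=5, mid=4: a[4]=39 < 49, so low = 5
Now low = high = 5, so the insertion index is 5.
Final answer: 5


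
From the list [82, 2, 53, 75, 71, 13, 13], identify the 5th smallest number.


Sort ascending: [2, 13, 13, 53, 71, 75, 82]
The 5th element (1-indexed) is at index 4.
Value = 71
Final answer: 71


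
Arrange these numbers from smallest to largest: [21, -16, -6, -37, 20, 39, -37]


Original list: [21, -16, -6, -37, 20, 39, -37]
Repeatedly take the smallest remaining element:
  Remaining [21, -16, -6, -37, 20, 39, -37] -> smallest is -37
  Remaining [21, -16, -6, 20, 39, -37] -> smallest is -37
  Remaining [21, -16, -6, 20, 39] -> smallest is -16
  Remaining [21, -6, 20, 39] -> smallest is -6
  Remaining [21, 20, 39] -> smallest is 20
  Remaining [21, 39] -> smallest is 21
  Remaining [39] -> smallest is 39
Collecting the picks in order gives the sorted list.
Final answer: [-37, -37, -16, -6, 20, 21, 39]


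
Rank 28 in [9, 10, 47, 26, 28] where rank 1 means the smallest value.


Sort ascending: [9, 10, 26, 28, 47]
Find 28 in the sorted list.
28 is at position 4 (1-indexed).
Final answer: 4


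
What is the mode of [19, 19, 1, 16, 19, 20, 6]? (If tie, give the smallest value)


Count the frequency of each value:
  1 appears 1 time(s)
  6 appears 1 time(s)
  16 appears 1 time(s)
  19 appears 3 time(s)
  20 appears 1 time(s)
Maximum frequency is 3.
Only 19 reaches that frequency, so it is the mode.
Final answer: 19


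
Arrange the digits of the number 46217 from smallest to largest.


The number 46217 has digits: 4, 6, 2, 1, 7
Sorted: 1, 2, 4, 6, 7
Joining the sorted digits gives the result.
Final answer: 12467


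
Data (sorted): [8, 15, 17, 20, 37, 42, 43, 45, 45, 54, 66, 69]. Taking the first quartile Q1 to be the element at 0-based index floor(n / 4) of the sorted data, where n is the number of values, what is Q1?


The list has n = 12 elements.
Q1 index = floor(12 / 4) = floor(3) = 3
Counting from index 0 in the sorted data, the element at index 3 is 20.
Final answer: 20


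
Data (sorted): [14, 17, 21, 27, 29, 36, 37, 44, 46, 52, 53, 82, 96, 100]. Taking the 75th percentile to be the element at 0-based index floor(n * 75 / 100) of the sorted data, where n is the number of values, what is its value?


The dataset has n = 14 elements.
Index = floor(14 * 75 / 100) = floor(1050 / 100) = floor(10.5) = 10
Counting from index 0 in the sorted data, the element at index 10 is 53.
Final answer: 53


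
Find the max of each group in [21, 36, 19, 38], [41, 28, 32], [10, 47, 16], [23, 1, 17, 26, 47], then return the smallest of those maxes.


Find max of each group:
  Group 1: [21, 36, 19, 38] -> max = 38
  Group 2: [41, 28, 32] -> max = 41
  Group 3: [10, 47, 16] -> max = 47
  Group 4: [23, 1, 17, 26, 47] -> max = 47
Maxes: [38, 41, 47, 47]
Minimum of maxes = 38
Final answer: 38


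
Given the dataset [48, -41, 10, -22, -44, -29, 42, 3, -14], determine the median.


First, sort the list: [-44, -41, -29, -22, -14, 3, 10, 42, 48]
The list has 9 elements (odd count).
The middle index is 4 (0-based), and the element there is -14.
Final answer: -14


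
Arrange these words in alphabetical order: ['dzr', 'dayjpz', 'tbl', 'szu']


Compare strings character by character (the first differing letter decides):
  'dayjpz' < 'dzr' since 'a' < 'z' at position 2
  'dzr' < 'szu' since 'd' < 's' at position 1
  'szu' < 'tbl' since 's' < 't' at position 1
Chaining these comparisons gives the alphabetical order.
Final answer: ['dayjpz', 'dzr', 'szu', 'tbl']


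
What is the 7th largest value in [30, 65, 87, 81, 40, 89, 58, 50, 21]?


Sort descending: [89, 87, 81, 65, 58, 50, 40, 30, 21]
The 7th element (1-indexed) is at index 6.
Value = 40
Final answer: 40


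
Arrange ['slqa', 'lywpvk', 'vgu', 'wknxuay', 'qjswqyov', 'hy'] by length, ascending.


Compute lengths:
  'slqa' has length 4
  'lywpvk' has length 6
  'vgu' has length 3
  'wknxuay' has length 7
  'qjswqyov' has length 8
  'hy' has length 2
Lengths in increasing order: 2 < 3 < 4 < 6 < 7 < 8
Listing the words in that order gives the answer.
Final answer: ['hy', 'vgu', 'slqa', 'lywpvk', 'wknxuay', 'qjswqyov']


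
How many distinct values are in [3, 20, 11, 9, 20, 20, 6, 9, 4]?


List all unique values:
Distinct values: [3, 4, 6, 9, 11, 20]
Count = 6
Final answer: 6


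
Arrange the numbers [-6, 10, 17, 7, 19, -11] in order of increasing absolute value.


Compute absolute values:
  |-6| = 6
  |10| = 10
  |17| = 17
  |7| = 7
  |19| = 19
  |-11| = 11
Absolute values in increasing order: 6 < 7 < 10 < 11 < 17 < 19
Listing the original numbers in that order gives the answer.
Final answer: [-6, 7, 10, -11, 17, 19]


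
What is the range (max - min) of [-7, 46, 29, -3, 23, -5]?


Maximum value: 46
Minimum value: -7
Range = 46 - (-7) = 53
Final answer: 53


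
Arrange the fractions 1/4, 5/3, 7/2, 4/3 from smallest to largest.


Convert to decimal for comparison:
  1/4 = 0.25
  5/3 = 1.6667
  7/2 = 3.5
  4/3 = 1.3333
Decimals in increasing order: 0.25 < 1.3333 < 1.6667 < 3.5
Writing each back as its fraction gives the sorted order.
Final answer: 1/4, 4/3, 5/3, 7/2


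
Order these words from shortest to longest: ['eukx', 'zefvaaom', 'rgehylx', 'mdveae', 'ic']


Compute lengths:
  'eukx' has length 4
  'zefvaaom' has length 8
  'rgehylx' has length 7
  'mdveae' has length 6
  'ic' has length 2
Lengths in increasing order: 2 < 4 < 6 < 7 < 8
Listing the words in that order gives the answer.
Final answer: ['ic', 'eukx', 'mdveae', 'rgehylx', 'zefvaaom']


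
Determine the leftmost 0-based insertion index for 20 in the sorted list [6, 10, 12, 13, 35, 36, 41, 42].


List is sorted: [6, 10, 12, 13, 35, 36, 41, 42]
We need the leftmost position where 20 can be inserted, i.e. the first index whose element is >= 20 (or the end of the list if none is).
Binary search with low=0, high=8 (0-based indices):
  low=0, high=8, mid=4: a[4]=35 >= 20, so high = 4
  low=0, high=4, mid=2: a[2]=12 < 20, so low = 3
  low=3, high=4, mid=3: a[3]=13 < 20, so low = 4
Now low = high = 4, so the insertion index is 4.
Final answer: 4


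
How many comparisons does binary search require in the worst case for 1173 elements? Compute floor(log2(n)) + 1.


Binary search halves the search space each step.
Maximum comparisons = floor(log2(1173)) + 1
log2(1173) = 10.196
floor(log2(1173)) = 10, so 10 + 1 = 11
Final answer: 11


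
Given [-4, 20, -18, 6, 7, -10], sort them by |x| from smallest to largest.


Compute absolute values:
  |-4| = 4
  |20| = 20
  |-18| = 18
  |6| = 6
  |7| = 7
  |-10| = 10
Absolute values in increasing order: 4 < 6 < 7 < 10 < 18 < 20
Listing the original numbers in that order gives the answer.
Final answer: [-4, 6, 7, -10, -18, 20]


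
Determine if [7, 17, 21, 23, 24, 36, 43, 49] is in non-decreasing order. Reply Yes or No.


Check consecutive pairs:
  7 <= 17? True
  17 <= 21? True
  21 <= 23? True
  23 <= 24? True
  24 <= 36? True
  36 <= 43? True
  43 <= 49? True
Every consecutive pair is in order, so the list is non-decreasing.
Final answer: Yes


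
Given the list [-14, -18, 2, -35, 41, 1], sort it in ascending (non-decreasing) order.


Original list: [-14, -18, 2, -35, 41, 1]
Repeatedly take the smallest remaining element:
  Remaining [-14, -18, 2, -35, 41, 1] -> smallest is -35
  Remaining [-14, -18, 2, 41, 1] -> smallest is -18
  Remaining [-14, 2, 41, 1] -> smallest is -14
  Remaining [2, 41, 1] -> smallest is 1
  Remaining [2, 41] -> smallest is 2
  Remaining [41] -> smallest is 41
Collecting the picks in order gives the sorted list.
Final answer: [-35, -18, -14, 1, 2, 41]


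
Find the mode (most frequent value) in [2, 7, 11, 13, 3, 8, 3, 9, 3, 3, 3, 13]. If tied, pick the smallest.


Count the frequency of each value:
  2 appears 1 time(s)
  3 appears 5 time(s)
  7 appears 1 time(s)
  8 appears 1 time(s)
  9 appears 1 time(s)
  11 appears 1 time(s)
  13 appears 2 time(s)
Maximum frequency is 5.
Only 3 reaches that frequency, so it is the mode.
Final answer: 3


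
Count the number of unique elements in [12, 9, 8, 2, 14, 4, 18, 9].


List all unique values:
Distinct values: [2, 4, 8, 9, 12, 14, 18]
Count = 7
Final answer: 7


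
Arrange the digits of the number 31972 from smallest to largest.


The number 31972 has digits: 3, 1, 9, 7, 2
Sorted: 1, 2, 3, 7, 9
Joining the sorted digits gives the result.
Final answer: 12379


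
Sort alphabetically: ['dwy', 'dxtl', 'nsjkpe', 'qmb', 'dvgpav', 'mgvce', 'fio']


Compare strings character by character (the first differing letter decides):
  'dvgpav' < 'dwy' since 'v' < 'w' at position 2
  'dwy' < 'dxtl' since 'w' < 'x' at position 2
  'dxtl' < 'fio' since 'd' < 'f' at position 1
  'fio' < 'mgvce' since 'f' < 'm' at position 1
  'mgvce' < 'nsjkpe' since 'm' < 'n' at position 1
  'nsjkpe' < 'qmb' since 'n' < 'q' at position 1
Chaining these comparisons gives the alphabetical order.
Final answer: ['dvgpav', 'dwy', 'dxtl', 'fio', 'mgvce', 'nsjkpe', 'qmb']


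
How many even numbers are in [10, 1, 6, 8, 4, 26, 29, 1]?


Check each element:
  10 is even
  1 is odd
  6 is even
  8 is even
  4 is even
  26 is even
  29 is odd
  1 is odd
Evens: [10, 6, 8, 4, 26]
Count of evens = 5
Final answer: 5


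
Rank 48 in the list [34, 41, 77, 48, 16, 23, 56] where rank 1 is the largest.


Sort descending: [77, 56, 48, 41, 34, 23, 16]
Find 48 in the sorted list.
48 is at position 3.
Final answer: 3


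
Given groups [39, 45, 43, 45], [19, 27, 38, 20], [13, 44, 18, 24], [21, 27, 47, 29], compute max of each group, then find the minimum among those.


Find max of each group:
  Group 1: [39, 45, 43, 45] -> max = 45
  Group 2: [19, 27, 38, 20] -> max = 38
  Group 3: [13, 44, 18, 24] -> max = 44
  Group 4: [21, 27, 47, 29] -> max = 47
Maxes: [45, 38, 44, 47]
Minimum of maxes = 38
Final answer: 38


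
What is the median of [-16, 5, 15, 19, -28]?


First, sort the list: [-28, -16, 5, 15, 19]
The list has 5 elements (odd count).
The middle index is 2 (0-based), and the element there is 5.
Final answer: 5


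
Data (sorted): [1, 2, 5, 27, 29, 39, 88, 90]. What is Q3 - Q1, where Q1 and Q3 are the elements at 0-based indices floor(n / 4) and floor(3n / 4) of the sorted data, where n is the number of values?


The data has n = 8 elements.
Q1 index = floor(8 / 4) = floor(2) = 2; Q3 index = floor(3 * 8 / 4) = floor(6) = 6
Q1 = element at index 2 = 5
Q3 = element at index 6 = 88
IQR = 88 - 5 = 83
Final answer: 83


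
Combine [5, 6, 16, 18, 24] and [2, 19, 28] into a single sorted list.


List A: [5, 6, 16, 18, 24]
List B: [2, 19, 28]
Repeatedly compare the front elements and take the smaller:
  5 vs 2 -> take 2
  5 vs 19 -> take 5
  6 vs 19 -> take 6
  16 vs 19 -> take 16
  18 vs 19 -> take 18
  24 vs 19 -> take 19
  24 vs 28 -> take 24
  A is exhausted; append the rest of B: [28]
Final answer: [2, 5, 6, 16, 18, 19, 24, 28]


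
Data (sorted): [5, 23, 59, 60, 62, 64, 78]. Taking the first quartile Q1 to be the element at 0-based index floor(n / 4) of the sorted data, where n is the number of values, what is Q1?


The list has n = 7 elements.
Q1 index = floor(7 / 4) = floor(1.75) = 1
Counting from index 0 in the sorted data, the element at index 1 is 23.
Final answer: 23


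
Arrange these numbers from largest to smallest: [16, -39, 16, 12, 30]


Original list: [16, -39, 16, 12, 30]
Repeatedly take the largest remaining element:
  Remaining [16, -39, 16, 12, 30] -> largest is 30
  Remaining [16, -39, 16, 12] -> largest is 16
  Remaining [-39, 16, 12] -> largest is 16
  Remaining [-39, 12] -> largest is 12
  Remaining [-39] -> largest is -39
Collecting the picks in order gives the descending list.
Final answer: [30, 16, 16, 12, -39]


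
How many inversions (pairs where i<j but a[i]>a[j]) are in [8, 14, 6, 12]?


For each element, count the later elements that are smaller than it:
  8 (index 0): smaller elements after it = [6] -> 1
  14 (index 1): smaller elements after it = [6, 12] -> 2
  6 (index 2): smaller elements after it = [] -> 0
Total inversions = 1 + 2 + 0 = 3
Final answer: 3


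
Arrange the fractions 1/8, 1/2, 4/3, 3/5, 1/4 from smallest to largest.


Convert to decimal for comparison:
  1/8 = 0.125
  1/2 = 0.5
  4/3 = 1.3333
  3/5 = 0.6
  1/4 = 0.25
Decimals in increasing order: 0.125 < 0.25 < 0.5 < 0.6 < 1.3333
Writing each back as its fraction gives the sorted order.
Final answer: 1/8, 1/4, 1/2, 3/5, 4/3


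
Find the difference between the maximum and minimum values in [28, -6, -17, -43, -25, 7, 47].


Maximum value: 47
Minimum value: -43
Range = 47 - (-43) = 90
Final answer: 90


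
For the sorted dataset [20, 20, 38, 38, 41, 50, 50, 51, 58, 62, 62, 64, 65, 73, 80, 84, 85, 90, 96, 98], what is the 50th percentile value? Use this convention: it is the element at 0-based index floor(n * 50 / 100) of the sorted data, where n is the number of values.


The dataset has n = 20 elements.
Index = floor(20 * 50 / 100) = floor(1000 / 100) = floor(10) = 10
Counting from index 0 in the sorted data, the element at index 10 is 62.
Final answer: 62


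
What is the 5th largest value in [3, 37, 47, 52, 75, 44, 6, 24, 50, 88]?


Sort descending: [88, 75, 52, 50, 47, 44, 37, 24, 6, 3]
The 5th element (1-indexed) is at index 4.
Value = 47
Final answer: 47


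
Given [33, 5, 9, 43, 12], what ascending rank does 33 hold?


Sort ascending: [5, 9, 12, 33, 43]
Find 33 in the sorted list.
33 is at position 4 (1-indexed).
Final answer: 4


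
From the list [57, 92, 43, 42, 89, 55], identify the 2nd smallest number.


Sort ascending: [42, 43, 55, 57, 89, 92]
The 2nd element (1-indexed) is at index 1.
Value = 43
Final answer: 43


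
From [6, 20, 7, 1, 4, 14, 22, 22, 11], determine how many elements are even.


Check each element:
  6 is even
  20 is even
  7 is odd
  1 is odd
  4 is even
  14 is even
  22 is even
  22 is even
  11 is odd
Evens: [6, 20, 4, 14, 22, 22]
Count of evens = 6
Final answer: 6


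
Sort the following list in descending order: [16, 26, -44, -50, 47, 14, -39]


Original list: [16, 26, -44, -50, 47, 14, -39]
Repeatedly take the largest remaining element:
  Remaining [16, 26, -44, -50, 47, 14, -39] -> largest is 47
  Remaining [16, 26, -44, -50, 14, -39] -> largest is 26
  Remaining [16, -44, -50, 14, -39] -> largest is 16
  Remaining [-44, -50, 14, -39] -> largest is 14
  Remaining [-44, -50, -39] -> largest is -39
  Remaining [-44, -50] -> largest is -44
  Remaining [-50] -> largest is -50
Collecting the picks in order gives the descending list.
Final answer: [47, 26, 16, 14, -39, -44, -50]


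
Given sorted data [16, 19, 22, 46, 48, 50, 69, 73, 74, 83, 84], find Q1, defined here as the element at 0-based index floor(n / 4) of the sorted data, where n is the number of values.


The list has n = 11 elements.
Q1 index = floor(11 / 4) = floor(2.75) = 2
Counting from index 0 in the sorted data, the element at index 2 is 22.
Final answer: 22


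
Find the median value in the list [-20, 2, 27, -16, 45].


First, sort the list: [-20, -16, 2, 27, 45]
The list has 5 elements (odd count).
The middle index is 2 (0-based), and the element there is 2.
Final answer: 2


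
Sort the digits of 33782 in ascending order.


The number 33782 has digits: 3, 3, 7, 8, 2
Sorted: 2, 3, 3, 7, 8
Joining the sorted digits gives the result.
Final answer: 23378


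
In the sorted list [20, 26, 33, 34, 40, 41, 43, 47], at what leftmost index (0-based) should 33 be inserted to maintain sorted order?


List is sorted: [20, 26, 33, 34, 40, 41, 43, 47]
We need the leftmost position where 33 can be inserted, i.e. the first index whose element is >= 33 (or the end of the list if none is).
Binary search with low=0, high=8 (0-based indices):
  low=0, high=8, mid=4: a[4]=40 >= 33, so high = 4
  low=0, high=4, mid=2: a[2]=33 >= 33, so high = 2
  low=0, high=2, mid=1: a[1]=26 < 33, so low = 2
Now low = high = 2, so the insertion index is 2.
Final answer: 2


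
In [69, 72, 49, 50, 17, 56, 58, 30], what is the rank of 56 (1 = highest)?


Sort descending: [72, 69, 58, 56, 50, 49, 30, 17]
Find 56 in the sorted list.
56 is at position 4.
Final answer: 4


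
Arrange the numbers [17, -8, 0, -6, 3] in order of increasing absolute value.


Compute absolute values:
  |17| = 17
  |-8| = 8
  |0| = 0
  |-6| = 6
  |3| = 3
Absolute values in increasing order: 0 < 3 < 6 < 8 < 17
Listing the original numbers in that order gives the answer.
Final answer: [0, 3, -6, -8, 17]


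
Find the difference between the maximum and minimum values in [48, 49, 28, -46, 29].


Maximum value: 49
Minimum value: -46
Range = 49 - (-46) = 95
Final answer: 95


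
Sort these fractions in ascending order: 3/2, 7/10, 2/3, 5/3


Convert to decimal for comparison:
  3/2 = 1.5
  7/10 = 0.7
  2/3 = 0.6667
  5/3 = 1.6667
Decimals in increasing order: 0.6667 < 0.7 < 1.5 < 1.6667
Writing each back as its fraction gives the sorted order.
Final answer: 2/3, 7/10, 3/2, 5/3


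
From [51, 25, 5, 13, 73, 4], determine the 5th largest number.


Sort descending: [73, 51, 25, 13, 5, 4]
The 5th element (1-indexed) is at index 4.
Value = 5
Final answer: 5
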